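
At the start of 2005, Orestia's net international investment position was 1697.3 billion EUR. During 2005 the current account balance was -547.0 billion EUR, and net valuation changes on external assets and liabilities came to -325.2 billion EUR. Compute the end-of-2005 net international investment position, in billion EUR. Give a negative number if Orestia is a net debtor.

Change in NIIP = current account + net valuation change = -547.0 + (-325.2) = -872.2
End-of-year NIIP = 1697.3 + (-872.2) = 825.1

825.1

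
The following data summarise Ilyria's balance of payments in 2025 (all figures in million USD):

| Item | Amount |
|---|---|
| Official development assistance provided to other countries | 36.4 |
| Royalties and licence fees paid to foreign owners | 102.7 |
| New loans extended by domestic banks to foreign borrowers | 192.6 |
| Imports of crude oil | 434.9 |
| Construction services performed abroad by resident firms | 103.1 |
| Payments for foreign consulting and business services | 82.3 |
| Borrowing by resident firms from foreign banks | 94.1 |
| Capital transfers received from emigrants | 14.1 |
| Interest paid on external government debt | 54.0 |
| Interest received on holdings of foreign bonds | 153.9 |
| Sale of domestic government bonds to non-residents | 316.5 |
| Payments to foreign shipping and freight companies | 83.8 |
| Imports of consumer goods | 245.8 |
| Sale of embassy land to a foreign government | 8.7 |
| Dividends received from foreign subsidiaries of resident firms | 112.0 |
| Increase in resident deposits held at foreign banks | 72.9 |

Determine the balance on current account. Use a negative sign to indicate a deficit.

Goods: -434.9 - 245.8 = -680.7
Services: -83.8 - 82.3 - 102.7 + 103.1 = -165.7
Primary income: 112.0 - 54.0 + 153.9 = 211.9
Secondary income: -36.4
Current account = (-680.7) + (-165.7) + 211.9 + (-36.4) = -670.9
(Excluded from the current account — financial account: new loans extended by domestic banks to foreign borrowers 192.6, borrowing by resident firms from foreign banks 94.1, sale of domestic government bonds to non-residents 316.5, increase in resident deposits held at foreign banks 72.9; capital account: capital transfers received from emigrants 14.1, sale of embassy land to a foreign government 8.7.)

-670.9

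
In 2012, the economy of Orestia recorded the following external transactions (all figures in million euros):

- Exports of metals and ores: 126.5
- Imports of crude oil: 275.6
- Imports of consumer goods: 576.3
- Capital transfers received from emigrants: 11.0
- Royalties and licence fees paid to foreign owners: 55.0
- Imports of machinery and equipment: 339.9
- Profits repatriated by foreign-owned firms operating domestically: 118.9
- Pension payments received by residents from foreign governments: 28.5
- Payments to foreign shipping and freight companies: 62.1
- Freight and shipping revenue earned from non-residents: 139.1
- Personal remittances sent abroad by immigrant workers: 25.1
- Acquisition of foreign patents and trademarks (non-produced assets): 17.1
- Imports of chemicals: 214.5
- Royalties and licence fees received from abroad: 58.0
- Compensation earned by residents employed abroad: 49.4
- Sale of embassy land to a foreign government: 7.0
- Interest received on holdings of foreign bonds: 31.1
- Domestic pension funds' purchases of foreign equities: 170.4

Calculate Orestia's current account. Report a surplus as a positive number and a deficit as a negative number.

Goods: -275.6 + 126.5 - 339.9 - 576.3 - 214.5 = -1279.8
Services: -62.1 + 58.0 - 55.0 + 139.1 = 80.0
Primary income: 49.4 - 118.9 + 31.1 = -38.4
Secondary income: 28.5 - 25.1 = 3.4
Current account = (-1279.8) + 80.0 + (-38.4) + 3.4 = -1234.8
(Excluded from the current account — capital account: capital transfers received from emigrants 11.0, acquisition of foreign patents and trademarks (non-produced assets) 17.1, sale of embassy land to a foreign government 7.0; financial account: domestic pension funds' purchases of foreign equities 170.4.)

-1234.8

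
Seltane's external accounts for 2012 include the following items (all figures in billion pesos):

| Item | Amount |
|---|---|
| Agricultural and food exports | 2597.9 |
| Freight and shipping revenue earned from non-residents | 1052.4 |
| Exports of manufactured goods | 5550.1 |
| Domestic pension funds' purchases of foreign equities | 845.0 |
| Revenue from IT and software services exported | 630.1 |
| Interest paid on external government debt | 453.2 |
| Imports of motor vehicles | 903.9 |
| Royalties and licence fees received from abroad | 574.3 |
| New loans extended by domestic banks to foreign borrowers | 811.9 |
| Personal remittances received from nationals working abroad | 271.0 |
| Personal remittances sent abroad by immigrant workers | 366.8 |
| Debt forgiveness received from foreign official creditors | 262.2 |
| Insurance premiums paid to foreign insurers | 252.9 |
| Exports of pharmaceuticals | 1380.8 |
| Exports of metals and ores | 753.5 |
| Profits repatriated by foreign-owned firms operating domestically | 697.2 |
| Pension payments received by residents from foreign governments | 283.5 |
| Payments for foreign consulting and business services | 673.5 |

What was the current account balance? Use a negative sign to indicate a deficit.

Goods: 753.5 + 1380.8 + 5550.1 - 903.9 + 2597.9 = 9378.4
Services: -673.5 + 574.3 + 1052.4 + 630.1 - 252.9 = 1330.4
Primary income: -453.2 - 697.2 = -1150.4
Secondary income: -366.8 + 271.0 + 283.5 = 187.7
Current account = 9378.4 + 1330.4 + (-1150.4) + 187.7 = 9746.1
(Excluded from the current account — financial account: domestic pension funds' purchases of foreign equities 845.0, new loans extended by domestic banks to foreign borrowers 811.9; capital account: debt forgiveness received from foreign official creditors 262.2.)

9746.1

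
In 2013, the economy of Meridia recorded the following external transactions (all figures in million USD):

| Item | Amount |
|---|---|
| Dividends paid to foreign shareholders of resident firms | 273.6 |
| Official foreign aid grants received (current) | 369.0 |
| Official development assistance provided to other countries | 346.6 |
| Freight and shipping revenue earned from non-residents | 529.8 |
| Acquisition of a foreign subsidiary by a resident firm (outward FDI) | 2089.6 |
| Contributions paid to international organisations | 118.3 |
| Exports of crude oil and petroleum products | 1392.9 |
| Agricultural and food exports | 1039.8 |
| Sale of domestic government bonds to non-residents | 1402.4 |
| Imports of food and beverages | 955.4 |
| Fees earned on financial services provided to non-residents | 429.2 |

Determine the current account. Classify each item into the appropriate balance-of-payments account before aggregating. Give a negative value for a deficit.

2066.8

Goods: 1039.8 - 955.4 + 1392.9 = 1477.3
Services: 529.8 + 429.2 = 959.0
Primary income: -273.6
Secondary income: 369.0 - 346.6 - 118.3 = -95.9
Current account = 1477.3 + 959.0 + (-273.6) + (-95.9) = 2066.8
(Excluded from the current account — financial account: acquisition of a foreign subsidiary by a resident firm (outward FDI) 2089.6, sale of domestic government bonds to non-residents 1402.4.)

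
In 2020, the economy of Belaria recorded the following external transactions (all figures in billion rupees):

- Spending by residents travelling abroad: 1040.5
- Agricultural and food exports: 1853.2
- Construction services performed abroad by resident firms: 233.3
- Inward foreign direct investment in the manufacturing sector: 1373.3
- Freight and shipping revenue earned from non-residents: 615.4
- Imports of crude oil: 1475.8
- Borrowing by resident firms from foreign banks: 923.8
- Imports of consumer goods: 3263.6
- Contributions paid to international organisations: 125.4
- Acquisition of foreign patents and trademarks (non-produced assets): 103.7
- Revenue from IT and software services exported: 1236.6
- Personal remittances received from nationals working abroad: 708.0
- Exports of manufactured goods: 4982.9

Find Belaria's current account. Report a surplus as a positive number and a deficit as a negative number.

3724.1

Goods: -3263.6 + 4982.9 - 1475.8 + 1853.2 = 2096.7
Services: 615.4 - 1040.5 + 1236.6 + 233.3 = 1044.8
Secondary income: -125.4 + 708.0 = 582.6
Current account = 2096.7 + 1044.8 + 582.6 = 3724.1
(Excluded from the current account — financial account: inward foreign direct investment in the manufacturing sector 1373.3, borrowing by resident firms from foreign banks 923.8; capital account: acquisition of foreign patents and trademarks (non-produced assets) 103.7.)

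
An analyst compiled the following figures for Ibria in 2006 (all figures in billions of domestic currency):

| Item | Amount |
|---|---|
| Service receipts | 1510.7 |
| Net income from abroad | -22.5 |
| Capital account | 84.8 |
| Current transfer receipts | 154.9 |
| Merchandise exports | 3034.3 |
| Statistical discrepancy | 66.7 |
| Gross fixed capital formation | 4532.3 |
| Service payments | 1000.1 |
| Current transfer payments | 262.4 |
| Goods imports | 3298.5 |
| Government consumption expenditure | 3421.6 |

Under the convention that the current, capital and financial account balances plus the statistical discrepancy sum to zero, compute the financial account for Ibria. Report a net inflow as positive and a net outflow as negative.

-267.9

Goods balance = 3034.3 - 3298.5 = -264.2
Services balance = 1510.7 - 1000.1 = 510.6
Trade balance (goods + services) = -264.2 + 510.6 = 246.4
Net primary income = -22.5
Net secondary income = 154.9 - 262.4 = -107.5
Current account = 246.4 + (-22.5) + (-107.5) = 116.4
Financial account = -(116.4 + 84.8 + 66.7) = -267.9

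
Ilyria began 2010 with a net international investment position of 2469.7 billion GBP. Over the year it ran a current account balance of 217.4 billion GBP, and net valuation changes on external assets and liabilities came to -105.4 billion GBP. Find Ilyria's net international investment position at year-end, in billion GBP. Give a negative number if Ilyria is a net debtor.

2581.7

Change in NIIP = current account + net valuation change = 217.4 + (-105.4) = 112.0
End-of-year NIIP = 2469.7 + 112.0 = 2581.7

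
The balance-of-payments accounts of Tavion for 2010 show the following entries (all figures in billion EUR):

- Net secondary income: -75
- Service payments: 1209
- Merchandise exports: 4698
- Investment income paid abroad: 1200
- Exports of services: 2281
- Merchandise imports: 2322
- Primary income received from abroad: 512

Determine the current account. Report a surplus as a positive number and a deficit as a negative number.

2685

Goods balance = 4698 - 2322 = 2376
Services balance = 2281 - 1209 = 1072
Trade balance (goods + services) = 2376 + 1072 = 3448
Net primary income = 512 - 1200 = -688
Net secondary income = -75
Current account = 3448 + (-688) + (-75) = 2685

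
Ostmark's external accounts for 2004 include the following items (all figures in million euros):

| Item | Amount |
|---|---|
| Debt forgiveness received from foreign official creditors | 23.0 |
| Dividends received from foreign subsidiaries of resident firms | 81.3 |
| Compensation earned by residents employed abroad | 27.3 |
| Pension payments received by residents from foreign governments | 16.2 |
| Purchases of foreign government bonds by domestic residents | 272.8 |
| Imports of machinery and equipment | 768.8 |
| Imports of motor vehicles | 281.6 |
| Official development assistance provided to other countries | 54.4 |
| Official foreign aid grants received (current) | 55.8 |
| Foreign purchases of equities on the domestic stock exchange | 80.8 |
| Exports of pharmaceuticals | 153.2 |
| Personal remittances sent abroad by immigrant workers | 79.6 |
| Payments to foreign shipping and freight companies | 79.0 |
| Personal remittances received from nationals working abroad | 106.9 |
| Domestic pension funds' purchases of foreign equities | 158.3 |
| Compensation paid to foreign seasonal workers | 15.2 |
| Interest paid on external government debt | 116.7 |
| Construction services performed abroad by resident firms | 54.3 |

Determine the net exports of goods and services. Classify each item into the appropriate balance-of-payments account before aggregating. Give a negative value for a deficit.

Goods: 153.2 - 281.6 - 768.8 = -897.2
Services: 54.3 - 79.0 = -24.7
Trade balance = -897.2 + (-24.7) = -921.9
(Excluded from the trade balance — capital account: debt forgiveness received from foreign official creditors 23.0; primary income: dividends received from foreign subsidiaries of resident firms 81.3, compensation earned by residents employed abroad 27.3, compensation paid to foreign seasonal workers 15.2, interest paid on external government debt 116.7; secondary income: pension payments received by residents from foreign governments 16.2, official development assistance provided to other countries 54.4, official foreign aid grants received (current) 55.8, personal remittances sent abroad by immigrant workers 79.6, personal remittances received from nationals working abroad 106.9; financial account: purchases of foreign government bonds by domestic residents 272.8, foreign purchases of equities on the domestic stock exchange 80.8, domestic pension funds' purchases of foreign equities 158.3.)

-921.9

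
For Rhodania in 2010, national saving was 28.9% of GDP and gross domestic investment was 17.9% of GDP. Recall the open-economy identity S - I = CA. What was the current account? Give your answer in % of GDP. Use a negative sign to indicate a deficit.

CA = S - I = 28.9 - 17.9 = 11.0

11.0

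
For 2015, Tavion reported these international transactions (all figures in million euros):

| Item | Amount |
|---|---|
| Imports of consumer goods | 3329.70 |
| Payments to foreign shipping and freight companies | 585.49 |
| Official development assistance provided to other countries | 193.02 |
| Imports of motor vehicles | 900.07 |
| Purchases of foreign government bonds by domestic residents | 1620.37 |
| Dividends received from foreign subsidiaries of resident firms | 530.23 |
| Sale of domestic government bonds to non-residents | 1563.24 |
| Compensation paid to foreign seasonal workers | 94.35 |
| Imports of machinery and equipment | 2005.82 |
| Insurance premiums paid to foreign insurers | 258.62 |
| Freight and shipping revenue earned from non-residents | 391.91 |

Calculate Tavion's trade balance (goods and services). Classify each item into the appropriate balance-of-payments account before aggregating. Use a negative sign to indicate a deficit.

Goods: -3329.70 - 900.07 - 2005.82 = -6235.59
Services: -258.62 + 391.91 - 585.49 = -452.20
Trade balance = -6235.59 + (-452.20) = -6687.79
(Excluded from the trade balance — secondary income: official development assistance provided to other countries 193.02; financial account: purchases of foreign government bonds by domestic residents 1620.37, sale of domestic government bonds to non-residents 1563.24; primary income: dividends received from foreign subsidiaries of resident firms 530.23, compensation paid to foreign seasonal workers 94.35.)

-6687.79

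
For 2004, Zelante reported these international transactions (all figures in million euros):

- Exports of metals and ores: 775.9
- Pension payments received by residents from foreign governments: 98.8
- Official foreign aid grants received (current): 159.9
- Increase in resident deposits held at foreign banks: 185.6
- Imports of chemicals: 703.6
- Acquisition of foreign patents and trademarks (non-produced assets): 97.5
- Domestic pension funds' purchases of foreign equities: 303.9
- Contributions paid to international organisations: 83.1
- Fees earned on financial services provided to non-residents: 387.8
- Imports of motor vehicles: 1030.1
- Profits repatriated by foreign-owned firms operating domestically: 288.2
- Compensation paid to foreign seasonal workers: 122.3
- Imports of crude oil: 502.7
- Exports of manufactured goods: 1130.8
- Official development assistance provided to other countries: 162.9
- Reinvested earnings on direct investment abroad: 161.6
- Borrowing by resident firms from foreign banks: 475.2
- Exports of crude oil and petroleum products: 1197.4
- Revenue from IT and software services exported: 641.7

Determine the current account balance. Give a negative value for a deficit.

Goods: 1197.4 - 1030.1 + 1130.8 - 502.7 + 775.9 - 703.6 = 867.7
Services: 387.8 + 641.7 = 1029.5
Primary income: -122.3 + 161.6 - 288.2 = -248.9
Secondary income: 159.9 + 98.8 - 83.1 - 162.9 = 12.7
Current account = 867.7 + 1029.5 + (-248.9) + 12.7 = 1661.0
(Excluded from the current account — financial account: increase in resident deposits held at foreign banks 185.6, domestic pension funds' purchases of foreign equities 303.9, borrowing by resident firms from foreign banks 475.2; capital account: acquisition of foreign patents and trademarks (non-produced assets) 97.5.)

1661.0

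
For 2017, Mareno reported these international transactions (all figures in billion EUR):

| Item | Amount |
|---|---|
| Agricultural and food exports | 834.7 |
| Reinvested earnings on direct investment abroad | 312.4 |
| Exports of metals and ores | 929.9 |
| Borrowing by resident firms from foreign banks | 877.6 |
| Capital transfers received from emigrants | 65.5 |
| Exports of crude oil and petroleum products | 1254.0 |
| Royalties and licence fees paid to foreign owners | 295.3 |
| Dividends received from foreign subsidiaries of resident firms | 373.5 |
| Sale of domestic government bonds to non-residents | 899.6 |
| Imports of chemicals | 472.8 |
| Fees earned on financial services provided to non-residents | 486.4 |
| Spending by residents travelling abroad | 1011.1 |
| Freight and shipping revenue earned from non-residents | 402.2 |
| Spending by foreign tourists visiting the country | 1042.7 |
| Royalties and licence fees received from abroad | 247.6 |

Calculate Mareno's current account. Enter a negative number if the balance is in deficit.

4104.2

Goods: 929.9 - 472.8 + 834.7 + 1254.0 = 2545.8
Services: 247.6 - 295.3 + 1042.7 - 1011.1 + 486.4 + 402.2 = 872.5
Primary income: 373.5 + 312.4 = 685.9
Current account = 2545.8 + 872.5 + 685.9 = 4104.2
(Excluded from the current account — financial account: borrowing by resident firms from foreign banks 877.6, sale of domestic government bonds to non-residents 899.6; capital account: capital transfers received from emigrants 65.5.)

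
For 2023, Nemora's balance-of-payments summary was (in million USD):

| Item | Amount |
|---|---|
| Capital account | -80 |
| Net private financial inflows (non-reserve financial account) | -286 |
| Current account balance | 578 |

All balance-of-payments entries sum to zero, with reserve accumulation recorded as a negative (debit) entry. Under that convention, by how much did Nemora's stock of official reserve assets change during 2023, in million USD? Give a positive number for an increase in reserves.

212

Official reserve transactions balance = -(578 + (-80) + (-286)) = -212
An accumulation of reserves is recorded as a debit (negative entry), so the change in the stock of reserves is the negative of that balance.
Change in official reserves = -(-212) = 212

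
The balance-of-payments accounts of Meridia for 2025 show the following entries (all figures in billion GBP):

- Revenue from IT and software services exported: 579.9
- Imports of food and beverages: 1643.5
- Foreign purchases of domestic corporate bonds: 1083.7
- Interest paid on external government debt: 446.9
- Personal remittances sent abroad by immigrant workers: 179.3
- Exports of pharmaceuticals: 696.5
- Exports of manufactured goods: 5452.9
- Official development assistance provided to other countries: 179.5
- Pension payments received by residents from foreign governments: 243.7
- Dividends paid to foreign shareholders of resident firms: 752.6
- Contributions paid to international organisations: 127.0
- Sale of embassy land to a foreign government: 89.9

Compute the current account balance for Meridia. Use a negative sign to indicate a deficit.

3644.2

Goods: -1643.5 + 5452.9 + 696.5 = 4505.9
Services: 579.9
Primary income: -752.6 - 446.9 = -1199.5
Secondary income: -127.0 + 243.7 - 179.3 - 179.5 = -242.1
Current account = 4505.9 + 579.9 + (-1199.5) + (-242.1) = 3644.2
(Excluded from the current account — financial account: foreign purchases of domestic corporate bonds 1083.7; capital account: sale of embassy land to a foreign government 89.9.)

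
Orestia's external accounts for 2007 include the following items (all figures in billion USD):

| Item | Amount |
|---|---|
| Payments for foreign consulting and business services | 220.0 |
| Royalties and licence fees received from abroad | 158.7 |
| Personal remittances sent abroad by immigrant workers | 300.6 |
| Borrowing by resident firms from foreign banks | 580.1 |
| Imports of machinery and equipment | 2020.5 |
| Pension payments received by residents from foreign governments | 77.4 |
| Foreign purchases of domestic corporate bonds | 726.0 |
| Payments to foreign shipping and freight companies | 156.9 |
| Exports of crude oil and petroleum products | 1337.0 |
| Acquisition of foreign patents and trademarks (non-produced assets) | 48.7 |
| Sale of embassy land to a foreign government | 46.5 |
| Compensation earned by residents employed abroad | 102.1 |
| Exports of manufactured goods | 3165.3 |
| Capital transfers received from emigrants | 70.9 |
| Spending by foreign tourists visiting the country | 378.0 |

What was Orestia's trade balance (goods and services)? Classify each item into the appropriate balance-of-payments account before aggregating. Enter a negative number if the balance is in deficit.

Goods: -2020.5 + 3165.3 + 1337.0 = 2481.8
Services: 158.7 - 220.0 + 378.0 - 156.9 = 159.8
Trade balance = 2481.8 + 159.8 = 2641.6
(Excluded from the trade balance — secondary income: personal remittances sent abroad by immigrant workers 300.6, pension payments received by residents from foreign governments 77.4; financial account: borrowing by resident firms from foreign banks 580.1, foreign purchases of domestic corporate bonds 726.0; capital account: acquisition of foreign patents and trademarks (non-produced assets) 48.7, sale of embassy land to a foreign government 46.5, capital transfers received from emigrants 70.9; primary income: compensation earned by residents employed abroad 102.1.)

2641.6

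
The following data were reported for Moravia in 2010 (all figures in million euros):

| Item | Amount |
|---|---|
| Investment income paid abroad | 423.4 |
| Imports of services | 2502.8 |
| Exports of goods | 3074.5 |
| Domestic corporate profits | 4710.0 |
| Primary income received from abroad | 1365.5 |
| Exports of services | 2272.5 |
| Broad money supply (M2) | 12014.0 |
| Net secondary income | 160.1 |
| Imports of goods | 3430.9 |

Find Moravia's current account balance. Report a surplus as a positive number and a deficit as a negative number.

515.5

Goods balance = 3074.5 - 3430.9 = -356.4
Services balance = 2272.5 - 2502.8 = -230.3
Trade balance (goods + services) = -356.4 + (-230.3) = -586.7
Net primary income = 1365.5 - 423.4 = 942.1
Net secondary income = 160.1
Current account = -586.7 + 942.1 + 160.1 = 515.5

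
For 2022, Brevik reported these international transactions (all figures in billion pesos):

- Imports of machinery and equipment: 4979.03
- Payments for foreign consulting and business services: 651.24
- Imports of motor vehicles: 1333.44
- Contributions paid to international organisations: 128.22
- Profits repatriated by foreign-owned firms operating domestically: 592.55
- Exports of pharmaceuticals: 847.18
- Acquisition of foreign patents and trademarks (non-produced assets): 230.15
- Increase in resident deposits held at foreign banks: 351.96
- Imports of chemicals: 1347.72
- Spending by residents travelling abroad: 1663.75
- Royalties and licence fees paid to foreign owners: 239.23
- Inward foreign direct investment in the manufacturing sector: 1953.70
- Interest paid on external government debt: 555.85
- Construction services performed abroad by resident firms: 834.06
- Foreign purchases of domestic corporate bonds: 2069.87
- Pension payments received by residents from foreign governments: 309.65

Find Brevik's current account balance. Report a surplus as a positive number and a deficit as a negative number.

-9500.14

Goods: 847.18 - 1333.44 - 4979.03 - 1347.72 = -6813.01
Services: -651.24 - 239.23 - 1663.75 + 834.06 = -1720.16
Primary income: -555.85 - 592.55 = -1148.40
Secondary income: -128.22 + 309.65 = 181.43
Current account = (-6813.01) + (-1720.16) + (-1148.40) + 181.43 = -9500.14
(Excluded from the current account — capital account: acquisition of foreign patents and trademarks (non-produced assets) 230.15; financial account: increase in resident deposits held at foreign banks 351.96, inward foreign direct investment in the manufacturing sector 1953.70, foreign purchases of domestic corporate bonds 2069.87.)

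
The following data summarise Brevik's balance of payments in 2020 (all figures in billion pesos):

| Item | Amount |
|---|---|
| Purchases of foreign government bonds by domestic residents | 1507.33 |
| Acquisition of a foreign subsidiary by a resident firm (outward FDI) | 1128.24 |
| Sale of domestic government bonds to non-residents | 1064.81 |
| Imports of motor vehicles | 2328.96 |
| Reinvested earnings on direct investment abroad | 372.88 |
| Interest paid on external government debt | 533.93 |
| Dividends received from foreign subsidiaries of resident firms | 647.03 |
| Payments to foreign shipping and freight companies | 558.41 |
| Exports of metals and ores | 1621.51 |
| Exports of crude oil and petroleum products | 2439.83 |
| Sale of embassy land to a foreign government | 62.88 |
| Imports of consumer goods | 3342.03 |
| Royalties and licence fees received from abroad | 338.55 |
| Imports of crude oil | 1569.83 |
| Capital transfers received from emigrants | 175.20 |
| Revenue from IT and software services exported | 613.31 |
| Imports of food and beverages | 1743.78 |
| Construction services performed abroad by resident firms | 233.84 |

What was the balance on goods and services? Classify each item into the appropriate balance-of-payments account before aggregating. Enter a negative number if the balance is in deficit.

-4295.97

Goods: -2328.96 - 1743.78 - 3342.03 + 1621.51 + 2439.83 - 1569.83 = -4923.26
Services: 233.84 - 558.41 + 613.31 + 338.55 = 627.29
Trade balance = -4923.26 + 627.29 = -4295.97
(Excluded from the trade balance — financial account: purchases of foreign government bonds by domestic residents 1507.33, acquisition of a foreign subsidiary by a resident firm (outward FDI) 1128.24, sale of domestic government bonds to non-residents 1064.81; primary income: reinvested earnings on direct investment abroad 372.88, interest paid on external government debt 533.93, dividends received from foreign subsidiaries of resident firms 647.03; capital account: sale of embassy land to a foreign government 62.88, capital transfers received from emigrants 175.20.)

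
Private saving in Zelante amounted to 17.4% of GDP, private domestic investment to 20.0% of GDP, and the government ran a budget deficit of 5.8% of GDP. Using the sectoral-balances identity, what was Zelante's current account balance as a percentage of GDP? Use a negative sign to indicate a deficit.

-8.4

By the sectoral-balances identity, CA = (S_private - I) + (T - G).
Private balance = 17.4 - 20.0 = -2.6
Government balance (T - G) = -5.8
CA = -2.6 + (-5.8) = -8.4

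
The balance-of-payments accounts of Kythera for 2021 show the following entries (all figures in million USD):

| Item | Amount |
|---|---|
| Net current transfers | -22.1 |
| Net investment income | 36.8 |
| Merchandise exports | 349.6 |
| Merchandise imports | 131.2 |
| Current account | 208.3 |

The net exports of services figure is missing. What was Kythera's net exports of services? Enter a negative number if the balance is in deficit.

-24.8

Current account = goods balance + services balance + net primary income + net secondary income
Sum of the known components = 233.1
Net exports of services = CA - (known components) = 208.3 - 233.1 = -24.8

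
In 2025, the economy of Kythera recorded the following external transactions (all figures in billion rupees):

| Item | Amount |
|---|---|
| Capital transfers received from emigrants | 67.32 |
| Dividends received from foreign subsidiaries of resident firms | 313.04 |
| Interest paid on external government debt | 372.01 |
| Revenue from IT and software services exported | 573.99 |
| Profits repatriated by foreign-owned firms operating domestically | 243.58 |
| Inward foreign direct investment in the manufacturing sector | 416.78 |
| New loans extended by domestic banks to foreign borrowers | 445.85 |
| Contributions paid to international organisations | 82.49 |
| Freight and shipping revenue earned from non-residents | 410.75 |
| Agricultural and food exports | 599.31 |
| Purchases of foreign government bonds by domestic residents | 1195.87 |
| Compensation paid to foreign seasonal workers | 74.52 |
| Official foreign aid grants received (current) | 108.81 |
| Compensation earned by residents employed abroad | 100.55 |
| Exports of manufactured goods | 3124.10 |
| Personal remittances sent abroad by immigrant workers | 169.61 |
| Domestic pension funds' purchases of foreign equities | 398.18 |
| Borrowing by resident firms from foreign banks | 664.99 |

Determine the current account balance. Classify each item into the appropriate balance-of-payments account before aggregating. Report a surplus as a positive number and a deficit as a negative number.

4288.34

Goods: 3124.10 + 599.31 = 3723.41
Services: 573.99 + 410.75 = 984.74
Primary income: 313.04 + 100.55 - 74.52 - 243.58 - 372.01 = -276.52
Secondary income: -82.49 + 108.81 - 169.61 = -143.29
Current account = 3723.41 + 984.74 + (-276.52) + (-143.29) = 4288.34
(Excluded from the current account — capital account: capital transfers received from emigrants 67.32; financial account: inward foreign direct investment in the manufacturing sector 416.78, new loans extended by domestic banks to foreign borrowers 445.85, purchases of foreign government bonds by domestic residents 1195.87, domestic pension funds' purchases of foreign equities 398.18, borrowing by resident firms from foreign banks 664.99.)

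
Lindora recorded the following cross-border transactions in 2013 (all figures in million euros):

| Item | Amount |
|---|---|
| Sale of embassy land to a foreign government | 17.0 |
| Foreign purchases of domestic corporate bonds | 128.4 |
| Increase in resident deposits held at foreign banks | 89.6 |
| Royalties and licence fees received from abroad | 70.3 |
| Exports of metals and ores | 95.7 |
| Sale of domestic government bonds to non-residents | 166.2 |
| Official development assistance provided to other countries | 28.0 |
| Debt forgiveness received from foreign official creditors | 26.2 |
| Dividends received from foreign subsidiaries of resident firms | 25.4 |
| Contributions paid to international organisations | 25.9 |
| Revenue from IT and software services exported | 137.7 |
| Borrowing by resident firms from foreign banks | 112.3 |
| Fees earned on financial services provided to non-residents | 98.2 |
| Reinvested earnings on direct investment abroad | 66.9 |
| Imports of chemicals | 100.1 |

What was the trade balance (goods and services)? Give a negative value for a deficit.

Goods: 95.7 - 100.1 = -4.4
Services: 98.2 + 137.7 + 70.3 = 306.2
Trade balance = -4.4 + 306.2 = 301.8
(Excluded from the trade balance — capital account: sale of embassy land to a foreign government 17.0, debt forgiveness received from foreign official creditors 26.2; financial account: foreign purchases of domestic corporate bonds 128.4, increase in resident deposits held at foreign banks 89.6, sale of domestic government bonds to non-residents 166.2, borrowing by resident firms from foreign banks 112.3; secondary income: official development assistance provided to other countries 28.0, contributions paid to international organisations 25.9; primary income: dividends received from foreign subsidiaries of resident firms 25.4, reinvested earnings on direct investment abroad 66.9.)

301.8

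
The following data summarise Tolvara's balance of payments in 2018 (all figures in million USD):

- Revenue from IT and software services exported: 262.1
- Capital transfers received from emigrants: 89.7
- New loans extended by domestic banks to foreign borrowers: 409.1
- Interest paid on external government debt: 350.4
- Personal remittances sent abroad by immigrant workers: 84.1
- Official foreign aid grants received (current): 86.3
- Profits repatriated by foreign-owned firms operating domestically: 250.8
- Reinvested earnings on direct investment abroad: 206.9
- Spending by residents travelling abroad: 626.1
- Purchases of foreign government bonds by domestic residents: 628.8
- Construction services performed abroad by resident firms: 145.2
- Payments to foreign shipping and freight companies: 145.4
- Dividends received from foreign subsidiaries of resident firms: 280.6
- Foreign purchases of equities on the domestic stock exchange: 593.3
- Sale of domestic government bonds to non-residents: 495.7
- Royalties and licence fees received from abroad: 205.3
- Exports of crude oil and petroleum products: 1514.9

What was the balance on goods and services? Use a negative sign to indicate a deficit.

Goods: 1514.9
Services: -145.4 + 205.3 + 262.1 + 145.2 - 626.1 = -158.9
Trade balance = 1514.9 + (-158.9) = 1356.0
(Excluded from the trade balance — capital account: capital transfers received from emigrants 89.7; financial account: new loans extended by domestic banks to foreign borrowers 409.1, purchases of foreign government bonds by domestic residents 628.8, foreign purchases of equities on the domestic stock exchange 593.3, sale of domestic government bonds to non-residents 495.7; primary income: interest paid on external government debt 350.4, profits repatriated by foreign-owned firms operating domestically 250.8, reinvested earnings on direct investment abroad 206.9, dividends received from foreign subsidiaries of resident firms 280.6; secondary income: personal remittances sent abroad by immigrant workers 84.1, official foreign aid grants received (current) 86.3.)

1356.0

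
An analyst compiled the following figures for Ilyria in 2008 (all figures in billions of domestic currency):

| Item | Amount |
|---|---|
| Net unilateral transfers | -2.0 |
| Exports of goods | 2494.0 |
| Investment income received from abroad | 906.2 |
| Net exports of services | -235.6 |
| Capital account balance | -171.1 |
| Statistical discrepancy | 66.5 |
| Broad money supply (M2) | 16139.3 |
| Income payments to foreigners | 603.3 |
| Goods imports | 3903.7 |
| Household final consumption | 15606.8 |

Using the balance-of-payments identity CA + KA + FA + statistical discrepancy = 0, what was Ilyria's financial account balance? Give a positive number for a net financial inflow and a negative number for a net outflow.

Goods balance = 2494.0 - 3903.7 = -1409.7
Services balance = -235.6
Trade balance (goods + services) = -1409.7 + (-235.6) = -1645.3
Net primary income = 906.2 - 603.3 = 302.9
Net secondary income = -2.0
Current account = -1645.3 + 302.9 + (-2.0) = -1344.4
Financial account = -(-1344.4 + (-171.1) + 66.5) = 1449.0

1449.0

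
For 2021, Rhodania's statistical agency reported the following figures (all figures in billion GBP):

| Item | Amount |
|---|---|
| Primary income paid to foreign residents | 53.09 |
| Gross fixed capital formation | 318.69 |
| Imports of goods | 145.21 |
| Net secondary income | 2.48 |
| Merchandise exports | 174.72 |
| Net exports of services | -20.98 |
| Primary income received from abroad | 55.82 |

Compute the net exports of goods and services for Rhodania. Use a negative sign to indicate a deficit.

8.53

Goods balance = 174.72 - 145.21 = 29.51
Services balance = -20.98
Trade balance (goods + services) = 29.51 + (-20.98) = 8.53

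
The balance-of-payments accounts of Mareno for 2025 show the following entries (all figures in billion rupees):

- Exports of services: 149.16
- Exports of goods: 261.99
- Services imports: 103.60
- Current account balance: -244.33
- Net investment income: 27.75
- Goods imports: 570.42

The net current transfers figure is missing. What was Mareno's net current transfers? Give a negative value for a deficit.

Current account = goods balance + services balance + net primary income + net secondary income
Sum of the known components = -235.12
Net current transfers = CA - (known components) = -244.33 - (-235.12) = -9.21

-9.21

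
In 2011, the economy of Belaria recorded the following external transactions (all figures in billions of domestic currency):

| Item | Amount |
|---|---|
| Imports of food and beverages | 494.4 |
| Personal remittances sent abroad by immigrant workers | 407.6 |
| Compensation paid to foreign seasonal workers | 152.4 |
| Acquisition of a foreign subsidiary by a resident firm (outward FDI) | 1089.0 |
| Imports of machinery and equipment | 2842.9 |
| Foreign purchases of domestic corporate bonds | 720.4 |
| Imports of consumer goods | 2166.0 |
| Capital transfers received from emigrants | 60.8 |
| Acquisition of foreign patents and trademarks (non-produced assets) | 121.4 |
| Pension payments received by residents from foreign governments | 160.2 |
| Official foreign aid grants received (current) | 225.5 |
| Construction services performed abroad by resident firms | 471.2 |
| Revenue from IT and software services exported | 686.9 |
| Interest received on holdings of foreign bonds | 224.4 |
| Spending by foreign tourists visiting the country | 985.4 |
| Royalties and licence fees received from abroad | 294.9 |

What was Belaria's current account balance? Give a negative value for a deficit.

-3014.8

Goods: -494.4 - 2166.0 - 2842.9 = -5503.3
Services: 686.9 + 471.2 + 294.9 + 985.4 = 2438.4
Primary income: -152.4 + 224.4 = 72.0
Secondary income: 160.2 - 407.6 + 225.5 = -21.9
Current account = (-5503.3) + 2438.4 + 72.0 + (-21.9) = -3014.8
(Excluded from the current account — financial account: acquisition of a foreign subsidiary by a resident firm (outward FDI) 1089.0, foreign purchases of domestic corporate bonds 720.4; capital account: capital transfers received from emigrants 60.8, acquisition of foreign patents and trademarks (non-produced assets) 121.4.)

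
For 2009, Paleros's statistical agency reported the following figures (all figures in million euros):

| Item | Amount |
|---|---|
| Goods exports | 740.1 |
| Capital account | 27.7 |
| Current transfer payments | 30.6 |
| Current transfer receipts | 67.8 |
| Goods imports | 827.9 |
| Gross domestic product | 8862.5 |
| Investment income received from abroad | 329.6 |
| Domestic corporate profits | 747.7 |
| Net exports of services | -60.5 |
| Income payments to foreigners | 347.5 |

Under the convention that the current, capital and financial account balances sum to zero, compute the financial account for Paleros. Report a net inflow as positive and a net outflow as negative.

Goods balance = 740.1 - 827.9 = -87.8
Services balance = -60.5
Trade balance (goods + services) = -87.8 + (-60.5) = -148.3
Net primary income = 329.6 - 347.5 = -17.9
Net secondary income = 67.8 - 30.6 = 37.2
Current account = -148.3 + (-17.9) + 37.2 = -129.0
Financial account = -(-129.0 + 27.7) = 101.3

101.3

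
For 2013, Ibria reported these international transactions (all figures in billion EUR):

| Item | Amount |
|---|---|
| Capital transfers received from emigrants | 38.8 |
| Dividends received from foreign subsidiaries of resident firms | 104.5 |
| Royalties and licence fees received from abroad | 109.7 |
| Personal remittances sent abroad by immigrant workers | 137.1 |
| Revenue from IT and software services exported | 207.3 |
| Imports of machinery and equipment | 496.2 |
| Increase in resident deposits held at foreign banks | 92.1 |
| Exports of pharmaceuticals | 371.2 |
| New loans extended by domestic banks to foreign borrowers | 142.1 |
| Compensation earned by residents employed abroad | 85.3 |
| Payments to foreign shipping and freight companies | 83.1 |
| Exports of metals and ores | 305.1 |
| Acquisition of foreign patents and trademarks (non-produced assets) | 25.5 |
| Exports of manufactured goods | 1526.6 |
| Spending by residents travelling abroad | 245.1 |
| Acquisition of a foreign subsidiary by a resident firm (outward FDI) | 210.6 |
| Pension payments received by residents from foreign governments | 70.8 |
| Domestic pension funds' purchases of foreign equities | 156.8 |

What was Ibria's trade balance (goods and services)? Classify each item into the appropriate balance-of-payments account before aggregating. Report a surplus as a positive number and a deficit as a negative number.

Goods: 1526.6 + 305.1 + 371.2 - 496.2 = 1706.7
Services: 207.3 + 109.7 - 245.1 - 83.1 = -11.2
Trade balance = 1706.7 + (-11.2) = 1695.5
(Excluded from the trade balance — capital account: capital transfers received from emigrants 38.8, acquisition of foreign patents and trademarks (non-produced assets) 25.5; primary income: dividends received from foreign subsidiaries of resident firms 104.5, compensation earned by residents employed abroad 85.3; secondary income: personal remittances sent abroad by immigrant workers 137.1, pension payments received by residents from foreign governments 70.8; financial account: increase in resident deposits held at foreign banks 92.1, new loans extended by domestic banks to foreign borrowers 142.1, acquisition of a foreign subsidiary by a resident firm (outward FDI) 210.6, domestic pension funds' purchases of foreign equities 156.8.)

1695.5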